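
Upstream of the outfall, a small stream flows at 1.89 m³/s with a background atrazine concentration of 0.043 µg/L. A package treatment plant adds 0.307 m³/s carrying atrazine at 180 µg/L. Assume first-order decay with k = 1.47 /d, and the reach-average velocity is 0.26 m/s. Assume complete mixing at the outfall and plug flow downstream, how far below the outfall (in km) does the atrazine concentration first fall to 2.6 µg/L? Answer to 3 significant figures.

34.7 km

Mixed concentration C = ΣQC/ΣQ = (1.890·0.04300 + 0.3070·180.0) / 2.197 = 55.34/2.197 = 25.19 µg/L.
Set 25.19·exp(−k·t) = 2.6 → t = ln(25.19/2.6)/k = 133500 s = 37.08 h.
Distance = v·t = 0.26·133500 = 34700 m = 34.70 km.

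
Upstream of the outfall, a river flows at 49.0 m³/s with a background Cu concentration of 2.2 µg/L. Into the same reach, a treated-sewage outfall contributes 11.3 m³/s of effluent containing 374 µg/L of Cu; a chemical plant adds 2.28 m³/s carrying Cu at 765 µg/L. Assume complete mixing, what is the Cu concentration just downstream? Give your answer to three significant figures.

97.1 µg/L

Conservation of mass: C = (49.00·2.200 + 11.30·374.0 + 2.280·765.0) / 62.58 = 6078/62.58 = 97.13 µg/L.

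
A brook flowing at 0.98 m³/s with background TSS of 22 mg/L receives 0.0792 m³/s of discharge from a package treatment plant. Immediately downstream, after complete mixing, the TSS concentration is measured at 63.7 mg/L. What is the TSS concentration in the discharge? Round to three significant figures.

Mass balance: 0.9800·22.00 + 0.07920·Cₑ = 1.059·63.70
→ Cₑ = (1.059·63.70 − 0.9800·22.00) / 0.07920 = 579.7 mg/L.

580 mg/L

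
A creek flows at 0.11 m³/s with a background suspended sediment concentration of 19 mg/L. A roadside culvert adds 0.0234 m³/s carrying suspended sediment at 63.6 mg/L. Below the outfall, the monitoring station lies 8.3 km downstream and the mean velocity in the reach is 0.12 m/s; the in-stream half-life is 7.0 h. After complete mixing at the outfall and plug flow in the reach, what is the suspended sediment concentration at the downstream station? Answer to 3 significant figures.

Flow-weighted average: C = (0.1100·19.00 + 0.02340·63.60) / 0.1334 = 3.578/0.1334 = 26.82 mg/L.
Travel time t = 8.3·1000 / 0.12 = 69170 s = 19.21 h.
Half-life 7.0 h → k = ln 2 / 7.0 = 0.09902 h⁻¹ = 2.377 d⁻¹.
First-order decay: C = 26.82·exp(−k·t) = 26.82·0.1492 = 4.002 mg/L.

4.00 mg/L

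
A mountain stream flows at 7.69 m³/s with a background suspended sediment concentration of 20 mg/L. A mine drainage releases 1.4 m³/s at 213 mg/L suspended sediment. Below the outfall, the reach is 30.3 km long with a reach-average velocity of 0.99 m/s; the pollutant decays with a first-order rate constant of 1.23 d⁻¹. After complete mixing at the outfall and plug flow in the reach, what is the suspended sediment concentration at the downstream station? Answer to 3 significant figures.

Mixed concentration C = ΣQC/ΣQ = (7.690·20.00 + 1.400·213.0) / 9.090 = 452.0/9.090 = 49.72 mg/L.
Travel time t = 30.3·1000 / 0.99 = 30610 s = 8.502 h.
First-order decay: C = 49.72·exp(−k·t) = 49.72·0.6468 = 32.16 mg/L.

32.2 mg/L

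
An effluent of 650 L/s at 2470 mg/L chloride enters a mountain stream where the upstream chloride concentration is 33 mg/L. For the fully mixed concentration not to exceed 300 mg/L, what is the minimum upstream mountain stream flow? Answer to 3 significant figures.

Set C_mix = 300: (Q·33.00 + 650.0·2470) / (Q + 650.0) = 300
→ Q = 650.0·(2470 − 300)/(300 − 33.00) = 5283 L/s.

5280 L/s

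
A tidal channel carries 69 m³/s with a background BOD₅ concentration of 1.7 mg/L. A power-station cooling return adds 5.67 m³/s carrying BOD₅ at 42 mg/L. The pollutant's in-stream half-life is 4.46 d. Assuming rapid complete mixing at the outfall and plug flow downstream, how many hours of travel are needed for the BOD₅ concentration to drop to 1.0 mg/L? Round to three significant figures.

Conservation of mass: C = (69.00·1.700 + 5.670·42.00) / 74.67 = 355.4/74.67 = 4.760 mg/L.
Half-life 4.46 d → k = ln 2 / 4.46 = 0.1554 d⁻¹.
4.760·exp(−k·t) = 1.0 → t = ln(4.760/1.0)/k = 867400 s = 240.9 h.

241 h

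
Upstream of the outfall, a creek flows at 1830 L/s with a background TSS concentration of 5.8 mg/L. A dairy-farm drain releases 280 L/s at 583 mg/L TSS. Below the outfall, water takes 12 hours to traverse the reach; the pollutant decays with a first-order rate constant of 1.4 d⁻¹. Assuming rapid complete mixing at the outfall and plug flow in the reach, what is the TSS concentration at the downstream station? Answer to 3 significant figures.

Conservation of mass: C = (1830·5.800 + 280.0·583.0) / 2110 = 173900/2110 = 82.40 mg/L.
Applying C = C₀e^(−kt): 82.40 × 0.4966 = 40.92 mg/L.

40.9 mg/L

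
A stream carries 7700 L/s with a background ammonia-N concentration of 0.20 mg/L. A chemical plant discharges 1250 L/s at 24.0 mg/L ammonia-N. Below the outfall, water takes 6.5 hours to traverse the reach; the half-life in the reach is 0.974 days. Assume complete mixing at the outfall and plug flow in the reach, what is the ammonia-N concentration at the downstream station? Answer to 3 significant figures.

2.91 mg/L

Mixed concentration C = ΣQC/ΣQ = (7700·0.2000 + 1250·24.00) / 8950 = 31540/8950 = 3.524 mg/L.
Half-life 0.974 d → k = ln 2 / 0.974 = 0.7117 d⁻¹.
Applying C = C₀e^(−kt): 3.524 × 0.8247 = 2.906 mg/L.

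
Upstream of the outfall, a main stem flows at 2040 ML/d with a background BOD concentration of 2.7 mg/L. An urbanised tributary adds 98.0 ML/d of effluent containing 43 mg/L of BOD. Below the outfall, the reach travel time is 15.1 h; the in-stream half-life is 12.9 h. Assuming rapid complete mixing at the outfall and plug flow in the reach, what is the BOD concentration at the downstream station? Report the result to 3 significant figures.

2.02 mg/L

Mass balance: C = (2040·2.700 + 98.00·43.00) / 2138 = 9722/2138 = 4.547 mg/L.
Half-life 12.9 h → k = ln 2 / 12.9 = 0.05373 h⁻¹ = 1.290 d⁻¹.
Decay over the reach: 4.547·exp(−kt) = 4.547·0.4443 = 2.020 mg/L.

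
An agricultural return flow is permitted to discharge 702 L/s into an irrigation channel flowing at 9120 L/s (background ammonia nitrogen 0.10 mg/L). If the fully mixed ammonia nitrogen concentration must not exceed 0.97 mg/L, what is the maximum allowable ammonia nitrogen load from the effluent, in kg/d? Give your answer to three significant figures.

Mass balance at the limit: 9120·0.1000 + 702.0·Cₑ = 9822·0.97 → Cₑ = 12.27 mg/L.
702.0 L/s = 0.7020 m³/s. Load = 0.7020 m³/s × 12.27 g/m³ × 86 400 s/d = 744.4 kg/d.

744 kg/d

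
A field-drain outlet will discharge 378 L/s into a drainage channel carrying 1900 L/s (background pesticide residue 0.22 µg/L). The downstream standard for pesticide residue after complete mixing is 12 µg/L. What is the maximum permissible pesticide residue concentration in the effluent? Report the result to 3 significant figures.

71.2 µg/L

At the limit, (Qr·Cr + Qe·Cₑ)/(Qr + Qe) = 12:
Cₑ = (2278·12 − 1900·0.2200) / 378.0 = 71.21 µg/L.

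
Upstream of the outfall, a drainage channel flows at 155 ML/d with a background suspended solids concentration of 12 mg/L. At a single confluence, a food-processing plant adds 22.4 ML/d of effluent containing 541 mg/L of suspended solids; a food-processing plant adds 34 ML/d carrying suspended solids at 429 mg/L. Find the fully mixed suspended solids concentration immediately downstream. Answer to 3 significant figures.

Mass balance: C = (155.0·12.00 + 22.40·541.0 + 34.00·429.0) / 211.4 = 28560/211.4 = 135.1 mg/L.

135 mg/L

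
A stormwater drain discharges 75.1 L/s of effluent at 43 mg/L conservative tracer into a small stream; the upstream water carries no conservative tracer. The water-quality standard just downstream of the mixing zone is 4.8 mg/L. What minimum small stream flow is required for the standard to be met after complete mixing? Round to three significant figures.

598 L/s

Set C_mix = 4.8: (Q·0 + 75.10·43.00) / (Q + 75.10) = 4.8
→ Q = 75.10·(43.00 − 4.8)/(4.8 − 0) = 597.7 L/s.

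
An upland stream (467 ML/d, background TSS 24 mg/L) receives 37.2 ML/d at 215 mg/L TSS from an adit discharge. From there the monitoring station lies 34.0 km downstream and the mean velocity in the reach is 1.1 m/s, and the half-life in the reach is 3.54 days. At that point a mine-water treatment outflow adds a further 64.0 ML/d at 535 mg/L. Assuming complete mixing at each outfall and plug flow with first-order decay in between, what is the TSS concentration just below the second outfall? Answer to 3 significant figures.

Flow-weighted average: C = (467.0·24.00 + 37.20·215.0) / 504.2 = 19210/504.2 = 38.09 mg/L; combined flow 504.2 ML/d.
Travel time t = 34.0·1000 / 1.1 = 30910 s = 8.586 h.
Half-life 3.54 d → k = ln 2 / 3.54 = 0.1958 d⁻¹.
After decay, C = 38.09 × e^(−kt) = 38.09 × 0.9323 = 35.52 mg/L.
Second outfall: C = (504.2·35.52 + 64.00·535.0)/568.2 = 91.78 mg/L.

91.8 mg/L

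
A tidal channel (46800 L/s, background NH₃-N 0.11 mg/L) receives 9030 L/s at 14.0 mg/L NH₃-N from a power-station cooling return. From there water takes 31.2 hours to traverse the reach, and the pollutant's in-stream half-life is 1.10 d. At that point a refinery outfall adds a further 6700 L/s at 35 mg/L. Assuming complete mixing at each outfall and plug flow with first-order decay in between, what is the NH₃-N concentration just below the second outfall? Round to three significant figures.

4.68 mg/L

Mixed concentration C = ΣQC/ΣQ = (46800·0.1100 + 9030·14.00) / 55830 = 131600/55830 = 2.357 mg/L; combined flow 55830 L/s.
Half-life 1.10 d → k = ln 2 / 1.10 = 0.6301 d⁻¹.
Applying C = C₀e^(−kt): 2.357 × 0.4408 = 1.039 mg/L.
Second outfall: C = (55830·1.039 + 6700·35.00)/62530 = 4.678 mg/L.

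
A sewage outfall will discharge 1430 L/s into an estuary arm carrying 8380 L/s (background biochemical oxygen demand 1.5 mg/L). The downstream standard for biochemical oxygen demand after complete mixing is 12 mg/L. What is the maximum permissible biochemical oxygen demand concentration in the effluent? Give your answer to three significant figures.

73.5 mg/L

At the limit, (Qr·Cr + Qe·Cₑ)/(Qr + Qe) = 12:
Cₑ = (9810·12 − 8380·1.500) / 1430 = 73.53 mg/L.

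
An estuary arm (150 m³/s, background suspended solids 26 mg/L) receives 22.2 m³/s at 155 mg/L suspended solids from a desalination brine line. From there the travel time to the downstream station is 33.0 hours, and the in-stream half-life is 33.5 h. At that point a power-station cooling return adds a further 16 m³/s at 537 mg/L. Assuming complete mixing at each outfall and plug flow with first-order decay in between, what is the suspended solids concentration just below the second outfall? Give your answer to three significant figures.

65.4 mg/L

Flow-weighted average: C = (150.0·26.00 + 22.20·155.0) / 172.2 = 7341/172.2 = 42.63 mg/L; combined flow 172.2 m³/s.
Half-life 33.5 h → k = ln 2 / 33.5 = 0.02069 h⁻¹ = 0.4966 d⁻¹.
Decay over the reach: 42.63·exp(−kt) = 42.63·0.5052 = 21.54 mg/L.
At the second outfall, C = (172.2·21.54 + 16.00·537.0) / (172.2 + 16.00) = 65.36 mg/L.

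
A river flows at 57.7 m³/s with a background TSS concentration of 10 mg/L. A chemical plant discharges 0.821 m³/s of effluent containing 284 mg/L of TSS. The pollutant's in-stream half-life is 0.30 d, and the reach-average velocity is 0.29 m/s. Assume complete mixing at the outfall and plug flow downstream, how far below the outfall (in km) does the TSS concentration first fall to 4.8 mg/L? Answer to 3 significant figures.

11.5 km

Conservation of mass: C = (57.70·10.00 + 0.8210·284.0) / 58.52 = 810.2/58.52 = 13.84 mg/L.
Half-life 0.30 d → k = ln 2 / 0.30 = 2.310 d⁻¹.
Set 13.84·exp(−k·t) = 4.8 → t = ln(13.84/4.8)/k = 39610 s = 11.00 h.
Distance = v·t = 0.29·39610 = 11490 m = 11.49 km.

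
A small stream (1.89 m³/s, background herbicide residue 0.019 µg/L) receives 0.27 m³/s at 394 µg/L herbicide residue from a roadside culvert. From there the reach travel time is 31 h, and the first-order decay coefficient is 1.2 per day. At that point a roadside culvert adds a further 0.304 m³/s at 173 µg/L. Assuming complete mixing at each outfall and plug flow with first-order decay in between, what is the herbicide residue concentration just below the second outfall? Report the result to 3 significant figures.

Conservation of mass: C = (1.890·0.01900 + 0.2700·394.0) / 2.160 = 106.4/2.160 = 49.27 µg/L; combined flow 2.160 m³/s.
First-order decay: C = 49.27·exp(−k·t) = 49.27·0.2122 = 10.46 µg/L.
At the second outfall, C = (2.160·10.46 + 0.3040·173.0) / (2.160 + 0.3040) = 30.51 µg/L.

30.5 µg/L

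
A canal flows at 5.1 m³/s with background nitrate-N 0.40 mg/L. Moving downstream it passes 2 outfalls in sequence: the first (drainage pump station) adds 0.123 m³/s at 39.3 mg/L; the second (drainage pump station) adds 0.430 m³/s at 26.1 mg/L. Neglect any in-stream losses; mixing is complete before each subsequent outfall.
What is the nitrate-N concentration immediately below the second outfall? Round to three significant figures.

3.20 mg/L

Below outfall 1: Q → 5.223 m³/s, C = (5.100·0.4000 + 0.1230·39.30)/5.223 = 1.316 mg/L.
Below outfall 2: Q → 5.653 m³/s, C = (5.223·1.316 + 0.4300·26.10)/5.653 = 3.201 mg/L.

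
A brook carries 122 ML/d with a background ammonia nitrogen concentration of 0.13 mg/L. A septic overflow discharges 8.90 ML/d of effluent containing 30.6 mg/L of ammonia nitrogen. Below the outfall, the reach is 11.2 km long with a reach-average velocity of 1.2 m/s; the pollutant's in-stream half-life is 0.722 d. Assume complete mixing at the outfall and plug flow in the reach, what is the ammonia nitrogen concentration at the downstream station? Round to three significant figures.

After mixing, C = (122.0·0.1300 + 8.900·30.60) / 130.9 = 288.2/130.9 = 2.202 mg/L.
Travel time t = 11.2·1000 / 1.2 = 9333 s = 2.593 h.
Half-life 0.722 d → k = ln 2 / 0.722 = 0.9600 d⁻¹.
Decay over the reach: 2.202·exp(−kt) = 2.202·0.9015 = 1.985 mg/L.

1.98 mg/L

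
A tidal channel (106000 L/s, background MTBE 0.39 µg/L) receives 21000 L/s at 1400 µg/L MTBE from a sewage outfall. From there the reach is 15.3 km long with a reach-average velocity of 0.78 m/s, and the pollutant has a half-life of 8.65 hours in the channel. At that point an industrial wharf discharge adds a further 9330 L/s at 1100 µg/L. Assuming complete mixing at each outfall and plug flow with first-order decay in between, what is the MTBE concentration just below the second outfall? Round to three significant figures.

215 µg/L

Conservation of mass: C = (106000·0.3900 + 21000·1400) / 127000 = 29440000/127000 = 231.8 µg/L; combined flow 127000 L/s.
Travel time t = 15.3·1000 / 0.78 = 19620 s = 5.449 h.
Half-life 8.65 h → k = ln 2 / 8.65 = 0.08013 h⁻¹ = 1.923 d⁻¹.
Applying C = C₀e^(−kt): 231.8 × 0.6462 = 149.8 µg/L.
Second outfall: C = (127000·149.8 + 9330·1100)/136300 = 214.8 µg/L.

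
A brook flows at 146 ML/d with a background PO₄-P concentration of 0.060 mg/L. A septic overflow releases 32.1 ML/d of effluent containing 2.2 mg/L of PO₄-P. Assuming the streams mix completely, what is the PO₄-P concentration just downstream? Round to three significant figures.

Mass balance: C = (146.0·0.06000 + 32.10·2.200) / 178.1 = 79.38/178.1 = 0.4457 mg/L.

0.446 mg/L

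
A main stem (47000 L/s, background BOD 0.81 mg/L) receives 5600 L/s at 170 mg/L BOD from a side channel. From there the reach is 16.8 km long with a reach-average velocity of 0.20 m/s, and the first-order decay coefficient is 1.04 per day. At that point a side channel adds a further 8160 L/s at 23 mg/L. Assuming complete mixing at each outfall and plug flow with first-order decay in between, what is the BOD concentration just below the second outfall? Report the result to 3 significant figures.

9.02 mg/L

Mass balance: C = (47000·0.8100 + 5600·170.0) / 52600 = 990100/52600 = 18.82 mg/L; combined flow 52600 L/s.
Travel time t = 16.8·1000 / 0.20 = 84000 s = 23.33 h.
After decay, C = 18.82 × e^(−kt) = 18.82 × 0.3638 = 6.848 mg/L.
At the second outfall, C = (52600·6.848 + 8160·23.00) / (52600 + 8160) = 9.017 mg/L.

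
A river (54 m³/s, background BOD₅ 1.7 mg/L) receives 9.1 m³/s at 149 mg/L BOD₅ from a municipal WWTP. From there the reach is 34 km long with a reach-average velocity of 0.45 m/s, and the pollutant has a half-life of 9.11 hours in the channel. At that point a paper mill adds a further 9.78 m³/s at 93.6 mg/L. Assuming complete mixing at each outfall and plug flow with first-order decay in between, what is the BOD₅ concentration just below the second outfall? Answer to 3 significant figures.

Mass balance: C = (54.00·1.700 + 9.100·149.0) / 63.10 = 1448/63.10 = 22.94 mg/L; combined flow 63.10 m³/s.
Travel time t = 34·1000 / 0.45 = 75560 s = 20.99 h.
Half-life 9.11 h → k = ln 2 / 9.11 = 0.07609 h⁻¹ = 1.826 d⁻¹.
Applying C = C₀e^(−kt): 22.94 × 0.2025 = 4.647 mg/L.
Second outfall: C = (63.10·4.647 + 9.780·93.60)/72.88 = 16.58 mg/L.

16.6 mg/L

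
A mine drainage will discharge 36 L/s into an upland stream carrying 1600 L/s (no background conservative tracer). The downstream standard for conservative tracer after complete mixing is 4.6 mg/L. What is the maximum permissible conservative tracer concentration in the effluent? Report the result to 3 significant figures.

209 mg/L

At the limit, (Qr·Cr + Qe·Cₑ)/(Qr + Qe) = 4.6:
Cₑ = (1636·4.6 − 1600·0) / 36.00 = 209.0 mg/L.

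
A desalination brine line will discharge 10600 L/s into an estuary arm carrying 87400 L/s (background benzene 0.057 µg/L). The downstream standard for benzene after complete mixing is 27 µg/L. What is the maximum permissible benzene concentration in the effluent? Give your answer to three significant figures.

249 µg/L

At the limit, (Qr·Cr + Qe·Cₑ)/(Qr + Qe) = 27:
Cₑ = (98000·27 − 87400·0.05700) / 10600 = 249.2 µg/L.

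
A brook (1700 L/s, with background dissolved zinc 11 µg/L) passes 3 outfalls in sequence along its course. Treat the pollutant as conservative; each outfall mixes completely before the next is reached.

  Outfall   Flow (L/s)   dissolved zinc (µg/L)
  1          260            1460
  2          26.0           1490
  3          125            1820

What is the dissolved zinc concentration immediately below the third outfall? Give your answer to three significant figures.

315 µg/L

Outfall 1: combined Q = 1960 L/s; C = (1700·11.00 + 260.0·1460)/1960 = 203.2 µg/L.
Outfall 2: combined Q = 1986 L/s; C = (1960·203.2 + 26.00·1490)/1986 = 220.1 µg/L.
Outfall 3: combined Q = 2111 L/s; C = (1986·220.1 + 125.0·1820)/2111 = 314.8 µg/L.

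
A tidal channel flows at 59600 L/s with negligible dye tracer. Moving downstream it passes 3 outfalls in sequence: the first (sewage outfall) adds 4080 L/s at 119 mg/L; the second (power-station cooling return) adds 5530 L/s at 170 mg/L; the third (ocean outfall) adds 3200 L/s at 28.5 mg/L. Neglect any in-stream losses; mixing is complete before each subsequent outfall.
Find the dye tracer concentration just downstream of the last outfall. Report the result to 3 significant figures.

20.9 mg/L

Outfall 1: combined Q = 63680 L/s; C = (59600·0 + 4080·119.0)/63680 = 7.624 mg/L.
Outfall 2: combined Q = 69210 L/s; C = (63680·7.624 + 5530·170.0)/69210 = 20.60 mg/L.
Outfall 3: combined Q = 72410 L/s; C = (69210·20.60 + 3200·28.50)/72410 = 20.95 mg/L.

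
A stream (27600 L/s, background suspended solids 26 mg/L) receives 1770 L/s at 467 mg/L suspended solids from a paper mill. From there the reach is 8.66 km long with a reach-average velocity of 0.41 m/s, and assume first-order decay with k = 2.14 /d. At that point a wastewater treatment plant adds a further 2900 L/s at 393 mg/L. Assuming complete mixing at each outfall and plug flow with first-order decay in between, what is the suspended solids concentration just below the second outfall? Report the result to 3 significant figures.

63.7 mg/L

Mixed concentration C = ΣQC/ΣQ = (27600·26.00 + 1770·467.0) / 29370 = 1544000/29370 = 52.58 mg/L; combined flow 29370 L/s.
Travel time t = 8.66·1000 / 0.41 = 21120 s = 5.867 h.
Decay over the reach: 52.58·exp(−kt) = 52.58·0.5926 = 31.16 mg/L.
Second outfall: C = (29370·31.16 + 2900·393.0)/32270 = 63.68 mg/L.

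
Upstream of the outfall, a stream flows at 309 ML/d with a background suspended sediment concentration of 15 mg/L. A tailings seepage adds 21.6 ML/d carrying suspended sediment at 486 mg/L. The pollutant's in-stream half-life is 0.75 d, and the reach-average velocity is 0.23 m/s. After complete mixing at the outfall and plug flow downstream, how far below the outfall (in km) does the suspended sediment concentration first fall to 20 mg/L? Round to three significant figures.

Conservation of mass: C = (309.0·15.00 + 21.60·486.0) / 330.6 = 15130/330.6 = 45.77 mg/L.
Half-life 0.75 d → k = ln 2 / 0.75 = 0.9242 d⁻¹.
Set 45.77·exp(−k·t) = 20 → t = ln(45.77/20)/k = 77400 s = 21.50 h.
Distance = v·t = 0.23·77400 = 17800 m = 17.80 km.

17.8 km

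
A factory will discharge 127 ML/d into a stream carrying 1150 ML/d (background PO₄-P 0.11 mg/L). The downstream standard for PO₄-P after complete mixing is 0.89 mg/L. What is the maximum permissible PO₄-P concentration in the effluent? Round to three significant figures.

At the limit, (Qr·Cr + Qe·Cₑ)/(Qr + Qe) = 0.89:
Cₑ = (1277·0.89 − 1150·0.1100) / 127.0 = 7.953 mg/L.

7.95 mg/L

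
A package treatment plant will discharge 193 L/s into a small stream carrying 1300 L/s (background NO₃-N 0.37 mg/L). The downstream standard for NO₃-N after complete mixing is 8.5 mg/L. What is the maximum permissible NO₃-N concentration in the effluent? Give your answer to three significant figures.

63.3 mg/L

At the limit, (Qr·Cr + Qe·Cₑ)/(Qr + Qe) = 8.5:
Cₑ = (1493·8.5 − 1300·0.3700) / 193.0 = 63.26 mg/L.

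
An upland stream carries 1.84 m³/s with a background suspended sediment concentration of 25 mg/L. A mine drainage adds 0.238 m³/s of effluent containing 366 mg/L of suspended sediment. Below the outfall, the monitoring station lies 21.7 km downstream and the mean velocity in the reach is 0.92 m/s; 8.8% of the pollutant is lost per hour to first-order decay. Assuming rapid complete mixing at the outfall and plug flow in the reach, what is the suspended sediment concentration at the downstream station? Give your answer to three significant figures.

After mixing, C = (1.840·25.00 + 0.2380·366.0) / 2.078 = 133.1/2.078 = 64.06 mg/L.
Travel time t = 21.7·1000 / 0.92 = 23590 s = 6.552 h.
8.8%/h lost → k = −ln(1 − 0.088) = 0.09212 h⁻¹.
After decay, C = 64.06 × e^(−kt) = 64.06 × 0.5469 = 35.03 mg/L.

35.0 mg/L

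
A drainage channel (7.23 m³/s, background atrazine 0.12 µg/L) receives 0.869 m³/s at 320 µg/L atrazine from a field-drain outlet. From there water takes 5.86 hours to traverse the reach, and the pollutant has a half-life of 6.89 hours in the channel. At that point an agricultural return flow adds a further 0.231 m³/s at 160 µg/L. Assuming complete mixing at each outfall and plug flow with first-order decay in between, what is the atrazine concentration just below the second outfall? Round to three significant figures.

After mixing, C = (7.230·0.1200 + 0.8690·320.0) / 8.099 = 278.9/8.099 = 34.44 µg/L; combined flow 8.099 m³/s.
Half-life 6.89 h → k = ln 2 / 6.89 = 0.1006 h⁻¹ = 2.414 d⁻¹.
Applying C = C₀e^(−kt): 34.44 × 0.5546 = 19.10 µg/L.
Second outfall: C = (8.099·19.10 + 0.2310·160.0)/8.330 = 23.01 µg/L.

23.0 µg/L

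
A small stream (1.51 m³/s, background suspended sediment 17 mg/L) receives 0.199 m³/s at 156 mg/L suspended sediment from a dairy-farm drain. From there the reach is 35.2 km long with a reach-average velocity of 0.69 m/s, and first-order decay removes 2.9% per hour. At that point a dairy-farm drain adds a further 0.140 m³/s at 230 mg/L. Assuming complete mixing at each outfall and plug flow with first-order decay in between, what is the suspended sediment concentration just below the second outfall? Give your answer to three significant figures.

37.6 mg/L

Mass balance: C = (1.510·17.00 + 0.1990·156.0) / 1.709 = 56.71/1.709 = 33.19 mg/L; combined flow 1.709 m³/s.
Travel time t = 35.2·1000 / 0.69 = 51010 s = 14.17 h.
2.9%/h lost → k = −ln(1 − 0.029) = 0.02943 h⁻¹.
Applying C = C₀e^(−kt): 33.19 × 0.6590 = 21.87 mg/L.
At the second outfall, C = (1.709·21.87 + 0.1400·230.0) / (1.709 + 0.1400) = 37.63 mg/L.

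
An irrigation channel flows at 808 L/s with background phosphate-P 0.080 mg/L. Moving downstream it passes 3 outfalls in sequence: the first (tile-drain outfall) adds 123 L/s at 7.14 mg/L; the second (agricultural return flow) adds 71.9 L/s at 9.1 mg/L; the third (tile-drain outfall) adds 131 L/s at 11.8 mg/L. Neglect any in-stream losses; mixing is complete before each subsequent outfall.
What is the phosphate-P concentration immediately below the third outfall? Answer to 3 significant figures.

After outfall 1: Q = 808.0 + 123.0 = 931.0 L/s; C = (808.0·0.08000 + 123.0·7.140)/931.0 = 1.013 mg/L.
After outfall 2: Q = 931.0 + 71.90 = 1003 L/s; C = (931.0·1.013 + 71.90·9.100)/1003 = 1.593 mg/L.
After outfall 3: Q = 1003 + 131.0 = 1134 L/s; C = (1003·1.593 + 131.0·11.80)/1134 = 2.772 mg/L.

2.77 mg/L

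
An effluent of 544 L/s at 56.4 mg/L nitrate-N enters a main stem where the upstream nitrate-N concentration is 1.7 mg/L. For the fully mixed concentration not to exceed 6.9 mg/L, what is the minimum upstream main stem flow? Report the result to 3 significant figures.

5180 L/s

Set C_mix = 6.9: (Q·1.700 + 544.0·56.40) / (Q + 544.0) = 6.9
→ Q = 544.0·(56.40 − 6.9)/(6.9 − 1.700) = 5178 L/s.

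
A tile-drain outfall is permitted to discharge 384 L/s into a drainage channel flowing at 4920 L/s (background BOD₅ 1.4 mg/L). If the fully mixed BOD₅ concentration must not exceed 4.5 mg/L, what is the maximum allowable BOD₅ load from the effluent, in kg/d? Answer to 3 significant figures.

Mass balance at the limit: 4920·1.400 + 384.0·Cₑ = 5304·4.5 → Cₑ = 44.22 mg/L.
384.0 L/s = 0.3840 m³/s. Load = 0.3840 m³/s × 44.22 g/m³ × 86 400 s/d = 1467 kg/d.

1470 kg/d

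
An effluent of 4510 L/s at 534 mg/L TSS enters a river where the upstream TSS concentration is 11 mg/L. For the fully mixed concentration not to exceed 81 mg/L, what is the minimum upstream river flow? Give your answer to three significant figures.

Set C_mix = 81: (Q·11.00 + 4510·534.0) / (Q + 4510) = 81
→ Q = 4510·(534.0 − 81)/(81 − 11.00) = 29190 L/s.

29200 L/s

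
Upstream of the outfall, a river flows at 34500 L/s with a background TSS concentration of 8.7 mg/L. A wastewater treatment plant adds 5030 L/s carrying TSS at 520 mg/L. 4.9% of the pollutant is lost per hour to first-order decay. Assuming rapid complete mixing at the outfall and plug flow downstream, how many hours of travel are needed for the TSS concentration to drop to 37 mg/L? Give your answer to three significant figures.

13.7 h

Conservation of mass: C = (34500·8.700 + 5030·520.0) / 39530 = 2916000/39530 = 73.76 mg/L.
4.9%/h lost → k = −ln(1 − 0.049) = 0.05024 h⁻¹.
73.76·exp(−k·t) = 37 → t = ln(73.76/37)/k = 49430 s = 13.73 h.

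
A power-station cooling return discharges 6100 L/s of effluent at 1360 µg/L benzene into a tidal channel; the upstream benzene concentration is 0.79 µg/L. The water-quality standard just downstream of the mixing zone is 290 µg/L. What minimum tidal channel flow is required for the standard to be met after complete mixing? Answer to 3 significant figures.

Set C_mix = 290: (Q·0.7900 + 6100·1360) / (Q + 6100) = 290
→ Q = 6100·(1360 − 290)/(290 − 0.7900) = 22570 L/s.

22600 L/s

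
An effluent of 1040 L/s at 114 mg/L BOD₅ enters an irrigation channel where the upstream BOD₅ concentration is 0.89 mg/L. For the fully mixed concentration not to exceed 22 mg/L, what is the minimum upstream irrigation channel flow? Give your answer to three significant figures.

Set C_mix = 22: (Q·0.8900 + 1040·114.0) / (Q + 1040) = 22
→ Q = 1040·(114.0 − 22)/(22 − 0.8900) = 4532 L/s.

4530 L/s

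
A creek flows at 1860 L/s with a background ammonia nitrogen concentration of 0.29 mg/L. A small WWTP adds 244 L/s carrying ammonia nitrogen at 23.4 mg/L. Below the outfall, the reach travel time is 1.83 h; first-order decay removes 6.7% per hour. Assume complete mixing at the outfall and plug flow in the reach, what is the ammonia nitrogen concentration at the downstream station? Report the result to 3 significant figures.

2.62 mg/L

After mixing, C = (1860·0.2900 + 244.0·23.40) / 2104 = 6249/2104 = 2.970 mg/L.
6.7%/h lost → k = −ln(1 − 0.067) = 0.06935 h⁻¹.
After decay, C = 2.970 × e^(−kt) = 2.970 × 0.8808 = 2.616 mg/L.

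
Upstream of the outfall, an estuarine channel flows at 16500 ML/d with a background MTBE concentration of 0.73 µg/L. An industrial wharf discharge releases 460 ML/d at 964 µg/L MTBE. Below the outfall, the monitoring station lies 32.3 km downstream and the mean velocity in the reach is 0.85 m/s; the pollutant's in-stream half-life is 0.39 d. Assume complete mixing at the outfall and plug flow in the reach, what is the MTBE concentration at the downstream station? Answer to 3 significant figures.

After mixing, C = (16500·0.7300 + 460.0·964.0) / 16960 = 455500/16960 = 26.86 µg/L.
Travel time t = 32.3·1000 / 0.85 = 38000 s = 10.56 h.
Half-life 0.39 d → k = ln 2 / 0.39 = 1.777 d⁻¹.
After decay, C = 26.86 × e^(−kt) = 26.86 × 0.4576 = 12.29 µg/L.

12.3 µg/L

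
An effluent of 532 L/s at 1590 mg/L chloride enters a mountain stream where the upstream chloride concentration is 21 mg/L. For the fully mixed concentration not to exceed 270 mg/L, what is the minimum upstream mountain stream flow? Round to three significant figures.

2820 L/s

Set C_mix = 270: (Q·21.00 + 532.0·1590) / (Q + 532.0) = 270
→ Q = 532.0·(1590 − 270)/(270 − 21.00) = 2820 L/s.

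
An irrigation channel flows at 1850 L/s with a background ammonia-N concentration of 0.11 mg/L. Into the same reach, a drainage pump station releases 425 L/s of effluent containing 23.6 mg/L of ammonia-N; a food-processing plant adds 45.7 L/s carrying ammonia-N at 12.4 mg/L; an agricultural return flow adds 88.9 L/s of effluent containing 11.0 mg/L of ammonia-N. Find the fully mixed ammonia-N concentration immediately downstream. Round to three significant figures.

4.89 mg/L

Mass balance: C = (1850·0.1100 + 425.0·23.60 + 45.70·12.40 + 88.90·11.00) / 2410 = 11780/2410 = 4.888 mg/L.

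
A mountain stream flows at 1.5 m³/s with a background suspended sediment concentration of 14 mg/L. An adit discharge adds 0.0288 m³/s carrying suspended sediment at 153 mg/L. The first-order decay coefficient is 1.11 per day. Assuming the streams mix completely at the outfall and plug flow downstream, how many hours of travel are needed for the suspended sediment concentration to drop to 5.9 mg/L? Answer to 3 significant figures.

Mass balance: C = (1.500·14.00 + 0.02880·153.0) / 1.529 = 25.41/1.529 = 16.62 mg/L.
16.62·exp(−k·t) = 5.9 → t = ln(16.62/5.9)/k = 80610 s = 22.39 h.

22.4 h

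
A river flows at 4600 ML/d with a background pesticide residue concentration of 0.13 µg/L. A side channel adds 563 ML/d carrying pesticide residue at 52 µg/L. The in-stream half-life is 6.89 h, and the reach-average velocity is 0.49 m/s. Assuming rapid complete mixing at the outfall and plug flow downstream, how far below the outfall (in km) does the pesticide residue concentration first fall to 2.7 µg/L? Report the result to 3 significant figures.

13.4 km

Mass balance: C = (4600·0.1300 + 563.0·52.00) / 5163 = 29870/5163 = 5.786 µg/L.
Half-life 6.89 h → k = ln 2 / 6.89 = 0.1006 h⁻¹ = 2.414 d⁻¹.
Set 5.786·exp(−k·t) = 2.7 → t = ln(5.786/2.7)/k = 27280 s = 7.577 h.
Distance = v·t = 0.49·27280 = 13370 m = 13.37 km.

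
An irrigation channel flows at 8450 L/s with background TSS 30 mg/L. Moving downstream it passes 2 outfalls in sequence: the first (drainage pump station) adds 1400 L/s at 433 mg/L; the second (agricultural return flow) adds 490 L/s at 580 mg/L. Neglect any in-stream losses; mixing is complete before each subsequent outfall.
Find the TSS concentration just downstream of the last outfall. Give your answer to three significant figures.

After outfall 1: Q = 8450 + 1400 = 9850 L/s; C = (8450·30.00 + 1400·433.0)/9850 = 87.28 mg/L.
After outfall 2: Q = 9850 + 490.0 = 10340 L/s; C = (9850·87.28 + 490.0·580.0)/10340 = 110.6 mg/L.

111 mg/L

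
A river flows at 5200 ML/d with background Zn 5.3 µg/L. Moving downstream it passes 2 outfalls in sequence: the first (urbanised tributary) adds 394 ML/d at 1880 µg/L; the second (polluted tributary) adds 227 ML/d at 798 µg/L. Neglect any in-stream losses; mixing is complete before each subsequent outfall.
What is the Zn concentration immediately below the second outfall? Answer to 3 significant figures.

Outfall 1: combined Q = 5594 ML/d; C = (5200·5.300 + 394.0·1880)/5594 = 137.3 µg/L.
Outfall 2: combined Q = 5821 ML/d; C = (5594·137.3 + 227.0·798.0)/5821 = 163.1 µg/L.

163 µg/L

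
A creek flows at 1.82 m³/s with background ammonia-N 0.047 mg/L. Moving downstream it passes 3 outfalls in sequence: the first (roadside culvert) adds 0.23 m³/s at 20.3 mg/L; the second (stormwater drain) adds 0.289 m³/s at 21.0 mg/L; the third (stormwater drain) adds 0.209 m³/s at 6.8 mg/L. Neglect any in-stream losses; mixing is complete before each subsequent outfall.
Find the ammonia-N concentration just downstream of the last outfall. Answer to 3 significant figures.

4.81 mg/L

Outfall 1: combined Q = 2.050 m³/s; C = (1.820·0.04700 + 0.2300·20.30)/2.050 = 2.319 mg/L.
Outfall 2: combined Q = 2.339 m³/s; C = (2.050·2.319 + 0.2890·21.00)/2.339 = 4.627 mg/L.
Outfall 3: combined Q = 2.548 m³/s; C = (2.339·4.627 + 0.2090·6.800)/2.548 = 4.806 mg/L.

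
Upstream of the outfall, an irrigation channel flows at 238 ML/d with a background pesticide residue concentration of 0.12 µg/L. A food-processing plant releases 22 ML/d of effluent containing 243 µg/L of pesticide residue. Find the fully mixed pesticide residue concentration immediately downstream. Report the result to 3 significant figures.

20.7 µg/L

After mixing, C = (238.0·0.1200 + 22.00·243.0) / 260.0 = 5375/260.0 = 20.67 µg/L.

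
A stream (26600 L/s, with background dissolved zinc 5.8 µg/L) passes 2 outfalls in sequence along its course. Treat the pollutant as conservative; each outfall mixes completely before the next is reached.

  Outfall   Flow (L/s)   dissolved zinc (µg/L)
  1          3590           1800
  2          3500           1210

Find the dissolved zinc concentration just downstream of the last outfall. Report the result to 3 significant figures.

322 µg/L

After outfall 1: Q = 26600 + 3590 = 30190 L/s; C = (26600·5.800 + 3590·1800)/30190 = 219.2 µg/L.
After outfall 2: Q = 30190 + 3500 = 33690 L/s; C = (30190·219.2 + 3500·1210)/33690 = 322.1 µg/L.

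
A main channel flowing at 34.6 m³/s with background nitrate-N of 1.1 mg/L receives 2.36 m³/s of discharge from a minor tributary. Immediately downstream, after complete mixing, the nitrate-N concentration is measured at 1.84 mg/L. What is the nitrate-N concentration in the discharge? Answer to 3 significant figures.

12.7 mg/L

Mass balance: 34.60·1.100 + 2.360·Cₑ = 36.96·1.840
→ Cₑ = (36.96·1.840 − 34.60·1.100) / 2.360 = 12.69 mg/L.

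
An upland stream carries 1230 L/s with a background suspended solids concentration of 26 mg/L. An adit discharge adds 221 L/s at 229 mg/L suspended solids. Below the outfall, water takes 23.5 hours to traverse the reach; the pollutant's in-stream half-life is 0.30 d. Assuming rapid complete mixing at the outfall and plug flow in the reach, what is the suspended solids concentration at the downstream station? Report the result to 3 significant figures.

Conservation of mass: C = (1230·26.00 + 221.0·229.0) / 1451 = 82590/1451 = 56.92 mg/L.
Half-life 0.30 d → k = ln 2 / 0.30 = 2.310 d⁻¹.
First-order decay: C = 56.92·exp(−k·t) = 56.92·0.1041 = 5.926 mg/L.

5.93 mg/L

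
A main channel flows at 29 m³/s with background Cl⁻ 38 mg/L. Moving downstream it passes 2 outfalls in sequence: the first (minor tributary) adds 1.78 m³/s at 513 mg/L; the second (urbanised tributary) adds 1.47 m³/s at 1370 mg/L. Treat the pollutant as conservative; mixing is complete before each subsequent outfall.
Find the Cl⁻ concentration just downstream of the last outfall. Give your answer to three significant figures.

125 mg/L

Outfall 1: combined Q = 30.78 m³/s; C = (29.00·38.00 + 1.780·513.0)/30.78 = 65.47 mg/L.
Outfall 2: combined Q = 32.25 m³/s; C = (30.78·65.47 + 1.470·1370)/32.25 = 124.9 mg/L.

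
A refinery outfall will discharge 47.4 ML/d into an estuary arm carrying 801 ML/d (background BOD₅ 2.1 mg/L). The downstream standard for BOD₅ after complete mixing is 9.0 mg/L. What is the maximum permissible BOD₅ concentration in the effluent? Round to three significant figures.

At the limit, (Qr·Cr + Qe·Cₑ)/(Qr + Qe) = 9.0:
Cₑ = (848.4·9.0 − 801.0·2.100) / 47.40 = 125.6 mg/L.

126 mg/L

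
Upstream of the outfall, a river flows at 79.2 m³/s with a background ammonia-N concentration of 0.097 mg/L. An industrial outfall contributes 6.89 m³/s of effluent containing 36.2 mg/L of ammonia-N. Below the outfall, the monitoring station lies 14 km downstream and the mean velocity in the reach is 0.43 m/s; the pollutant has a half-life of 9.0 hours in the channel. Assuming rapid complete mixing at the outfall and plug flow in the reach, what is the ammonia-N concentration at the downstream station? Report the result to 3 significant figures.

1.49 mg/L

Mass balance: C = (79.20·0.09700 + 6.890·36.20) / 86.09 = 257.1/86.09 = 2.986 mg/L.
Travel time t = 14·1000 / 0.43 = 32560 s = 9.044 h.
Half-life 9.0 h → k = ln 2 / 9.0 = 0.07702 h⁻¹ = 1.848 d⁻¹.
Applying C = C₀e^(−kt): 2.986 × 0.4983 = 1.488 mg/L.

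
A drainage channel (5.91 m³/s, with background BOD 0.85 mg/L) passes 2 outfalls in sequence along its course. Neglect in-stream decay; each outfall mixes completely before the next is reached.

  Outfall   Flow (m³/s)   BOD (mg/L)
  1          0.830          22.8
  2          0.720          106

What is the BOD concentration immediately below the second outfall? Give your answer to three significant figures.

13.4 mg/L

After outfall 1: Q = 5.910 + 0.8300 = 6.740 m³/s; C = (5.910·0.8500 + 0.8300·22.80)/6.740 = 3.553 mg/L.
After outfall 2: Q = 6.740 + 0.7200 = 7.460 m³/s; C = (6.740·3.553 + 0.7200·106.0)/7.460 = 13.44 mg/L.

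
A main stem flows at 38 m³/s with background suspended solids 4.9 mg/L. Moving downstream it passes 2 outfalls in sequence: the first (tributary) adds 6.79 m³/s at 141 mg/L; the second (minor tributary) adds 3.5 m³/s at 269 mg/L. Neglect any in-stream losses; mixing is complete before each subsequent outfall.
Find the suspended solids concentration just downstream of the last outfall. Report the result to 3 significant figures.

Outfall 1: combined Q = 44.79 m³/s; C = (38.00·4.900 + 6.790·141.0)/44.79 = 25.53 mg/L.
Outfall 2: combined Q = 48.29 m³/s; C = (44.79·25.53 + 3.500·269.0)/48.29 = 43.18 mg/L.

43.2 mg/L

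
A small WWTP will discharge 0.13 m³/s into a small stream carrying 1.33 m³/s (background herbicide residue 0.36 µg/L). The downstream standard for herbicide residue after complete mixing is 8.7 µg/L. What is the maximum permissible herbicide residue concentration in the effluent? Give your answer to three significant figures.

At the limit, (Qr·Cr + Qe·Cₑ)/(Qr + Qe) = 8.7:
Cₑ = (1.460·8.7 − 1.330·0.3600) / 0.1300 = 94.02 µg/L.

94.0 µg/L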